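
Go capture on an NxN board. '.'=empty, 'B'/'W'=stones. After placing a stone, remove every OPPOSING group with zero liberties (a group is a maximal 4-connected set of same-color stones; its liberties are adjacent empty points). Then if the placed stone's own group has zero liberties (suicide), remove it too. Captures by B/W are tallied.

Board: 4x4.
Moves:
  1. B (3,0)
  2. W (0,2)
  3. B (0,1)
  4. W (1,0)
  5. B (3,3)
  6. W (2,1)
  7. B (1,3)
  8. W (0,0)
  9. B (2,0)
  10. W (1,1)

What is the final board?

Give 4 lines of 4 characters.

Move 1: B@(3,0) -> caps B=0 W=0
Move 2: W@(0,2) -> caps B=0 W=0
Move 3: B@(0,1) -> caps B=0 W=0
Move 4: W@(1,0) -> caps B=0 W=0
Move 5: B@(3,3) -> caps B=0 W=0
Move 6: W@(2,1) -> caps B=0 W=0
Move 7: B@(1,3) -> caps B=0 W=0
Move 8: W@(0,0) -> caps B=0 W=0
Move 9: B@(2,0) -> caps B=0 W=0
Move 10: W@(1,1) -> caps B=0 W=1

Answer: W.W.
WW.B
BW..
B..B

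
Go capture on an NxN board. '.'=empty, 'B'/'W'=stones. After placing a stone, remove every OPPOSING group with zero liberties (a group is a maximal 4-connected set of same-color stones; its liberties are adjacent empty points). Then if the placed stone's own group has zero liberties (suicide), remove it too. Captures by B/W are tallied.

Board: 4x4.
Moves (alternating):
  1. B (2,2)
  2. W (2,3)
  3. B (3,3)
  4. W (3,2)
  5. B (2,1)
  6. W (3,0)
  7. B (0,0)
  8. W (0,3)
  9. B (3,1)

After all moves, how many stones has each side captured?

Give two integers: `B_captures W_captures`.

Answer: 0 1

Derivation:
Move 1: B@(2,2) -> caps B=0 W=0
Move 2: W@(2,3) -> caps B=0 W=0
Move 3: B@(3,3) -> caps B=0 W=0
Move 4: W@(3,2) -> caps B=0 W=1
Move 5: B@(2,1) -> caps B=0 W=1
Move 6: W@(3,0) -> caps B=0 W=1
Move 7: B@(0,0) -> caps B=0 W=1
Move 8: W@(0,3) -> caps B=0 W=1
Move 9: B@(3,1) -> caps B=0 W=1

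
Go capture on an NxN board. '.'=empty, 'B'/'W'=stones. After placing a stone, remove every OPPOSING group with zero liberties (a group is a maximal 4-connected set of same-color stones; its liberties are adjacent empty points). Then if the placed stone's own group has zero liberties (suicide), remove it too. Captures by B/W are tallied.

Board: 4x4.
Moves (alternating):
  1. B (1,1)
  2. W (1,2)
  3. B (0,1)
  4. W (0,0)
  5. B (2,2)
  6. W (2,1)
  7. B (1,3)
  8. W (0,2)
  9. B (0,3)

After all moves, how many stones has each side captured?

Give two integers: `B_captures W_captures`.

Answer: 2 0

Derivation:
Move 1: B@(1,1) -> caps B=0 W=0
Move 2: W@(1,2) -> caps B=0 W=0
Move 3: B@(0,1) -> caps B=0 W=0
Move 4: W@(0,0) -> caps B=0 W=0
Move 5: B@(2,2) -> caps B=0 W=0
Move 6: W@(2,1) -> caps B=0 W=0
Move 7: B@(1,3) -> caps B=0 W=0
Move 8: W@(0,2) -> caps B=0 W=0
Move 9: B@(0,3) -> caps B=2 W=0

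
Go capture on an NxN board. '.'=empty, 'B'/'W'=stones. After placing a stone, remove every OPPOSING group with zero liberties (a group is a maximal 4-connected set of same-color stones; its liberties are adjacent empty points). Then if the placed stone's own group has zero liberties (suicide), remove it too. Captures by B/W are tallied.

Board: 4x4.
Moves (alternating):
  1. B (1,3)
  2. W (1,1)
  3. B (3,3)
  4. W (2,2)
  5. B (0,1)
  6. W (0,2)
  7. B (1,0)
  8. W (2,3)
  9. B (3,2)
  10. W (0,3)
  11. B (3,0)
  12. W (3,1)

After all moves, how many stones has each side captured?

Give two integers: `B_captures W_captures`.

Move 1: B@(1,3) -> caps B=0 W=0
Move 2: W@(1,1) -> caps B=0 W=0
Move 3: B@(3,3) -> caps B=0 W=0
Move 4: W@(2,2) -> caps B=0 W=0
Move 5: B@(0,1) -> caps B=0 W=0
Move 6: W@(0,2) -> caps B=0 W=0
Move 7: B@(1,0) -> caps B=0 W=0
Move 8: W@(2,3) -> caps B=0 W=0
Move 9: B@(3,2) -> caps B=0 W=0
Move 10: W@(0,3) -> caps B=0 W=0
Move 11: B@(3,0) -> caps B=0 W=0
Move 12: W@(3,1) -> caps B=0 W=2

Answer: 0 2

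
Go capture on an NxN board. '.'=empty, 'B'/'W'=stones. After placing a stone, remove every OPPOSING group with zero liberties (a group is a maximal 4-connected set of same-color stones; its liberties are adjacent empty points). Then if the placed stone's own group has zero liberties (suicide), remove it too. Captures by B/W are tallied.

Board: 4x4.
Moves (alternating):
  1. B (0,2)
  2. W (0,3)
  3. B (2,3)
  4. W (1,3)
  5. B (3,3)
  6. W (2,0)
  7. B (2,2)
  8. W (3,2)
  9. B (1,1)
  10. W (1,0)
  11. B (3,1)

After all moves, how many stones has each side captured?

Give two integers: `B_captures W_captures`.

Answer: 1 0

Derivation:
Move 1: B@(0,2) -> caps B=0 W=0
Move 2: W@(0,3) -> caps B=0 W=0
Move 3: B@(2,3) -> caps B=0 W=0
Move 4: W@(1,3) -> caps B=0 W=0
Move 5: B@(3,3) -> caps B=0 W=0
Move 6: W@(2,0) -> caps B=0 W=0
Move 7: B@(2,2) -> caps B=0 W=0
Move 8: W@(3,2) -> caps B=0 W=0
Move 9: B@(1,1) -> caps B=0 W=0
Move 10: W@(1,0) -> caps B=0 W=0
Move 11: B@(3,1) -> caps B=1 W=0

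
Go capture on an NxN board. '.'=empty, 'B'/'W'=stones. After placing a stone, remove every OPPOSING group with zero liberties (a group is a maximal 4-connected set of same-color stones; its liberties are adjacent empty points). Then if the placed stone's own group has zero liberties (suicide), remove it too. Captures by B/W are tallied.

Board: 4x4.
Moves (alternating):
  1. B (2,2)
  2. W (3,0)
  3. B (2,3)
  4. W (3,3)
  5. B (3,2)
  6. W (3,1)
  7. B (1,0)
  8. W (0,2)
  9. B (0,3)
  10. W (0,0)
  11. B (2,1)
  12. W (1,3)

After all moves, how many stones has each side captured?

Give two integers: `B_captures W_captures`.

Move 1: B@(2,2) -> caps B=0 W=0
Move 2: W@(3,0) -> caps B=0 W=0
Move 3: B@(2,3) -> caps B=0 W=0
Move 4: W@(3,3) -> caps B=0 W=0
Move 5: B@(3,2) -> caps B=1 W=0
Move 6: W@(3,1) -> caps B=1 W=0
Move 7: B@(1,0) -> caps B=1 W=0
Move 8: W@(0,2) -> caps B=1 W=0
Move 9: B@(0,3) -> caps B=1 W=0
Move 10: W@(0,0) -> caps B=1 W=0
Move 11: B@(2,1) -> caps B=1 W=0
Move 12: W@(1,3) -> caps B=1 W=1

Answer: 1 1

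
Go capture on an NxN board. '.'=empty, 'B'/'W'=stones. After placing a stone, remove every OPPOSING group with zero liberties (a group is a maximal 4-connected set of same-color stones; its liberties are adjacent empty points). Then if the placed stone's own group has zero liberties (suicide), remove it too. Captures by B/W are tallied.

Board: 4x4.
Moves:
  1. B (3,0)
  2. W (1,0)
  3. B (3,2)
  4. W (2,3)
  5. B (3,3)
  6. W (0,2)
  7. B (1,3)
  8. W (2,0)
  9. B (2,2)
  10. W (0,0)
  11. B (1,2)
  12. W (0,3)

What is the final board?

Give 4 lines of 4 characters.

Answer: W.WW
W.BB
W.B.
B.BB

Derivation:
Move 1: B@(3,0) -> caps B=0 W=0
Move 2: W@(1,0) -> caps B=0 W=0
Move 3: B@(3,2) -> caps B=0 W=0
Move 4: W@(2,3) -> caps B=0 W=0
Move 5: B@(3,3) -> caps B=0 W=0
Move 6: W@(0,2) -> caps B=0 W=0
Move 7: B@(1,3) -> caps B=0 W=0
Move 8: W@(2,0) -> caps B=0 W=0
Move 9: B@(2,2) -> caps B=1 W=0
Move 10: W@(0,0) -> caps B=1 W=0
Move 11: B@(1,2) -> caps B=1 W=0
Move 12: W@(0,3) -> caps B=1 W=0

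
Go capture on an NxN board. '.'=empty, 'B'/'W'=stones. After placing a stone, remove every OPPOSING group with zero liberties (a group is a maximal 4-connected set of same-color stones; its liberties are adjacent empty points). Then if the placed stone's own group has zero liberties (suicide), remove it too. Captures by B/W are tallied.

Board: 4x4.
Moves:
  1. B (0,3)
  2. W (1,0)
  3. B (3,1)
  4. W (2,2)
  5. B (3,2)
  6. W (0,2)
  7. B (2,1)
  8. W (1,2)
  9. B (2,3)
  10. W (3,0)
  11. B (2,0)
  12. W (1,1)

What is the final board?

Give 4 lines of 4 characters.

Move 1: B@(0,3) -> caps B=0 W=0
Move 2: W@(1,0) -> caps B=0 W=0
Move 3: B@(3,1) -> caps B=0 W=0
Move 4: W@(2,2) -> caps B=0 W=0
Move 5: B@(3,2) -> caps B=0 W=0
Move 6: W@(0,2) -> caps B=0 W=0
Move 7: B@(2,1) -> caps B=0 W=0
Move 8: W@(1,2) -> caps B=0 W=0
Move 9: B@(2,3) -> caps B=0 W=0
Move 10: W@(3,0) -> caps B=0 W=0
Move 11: B@(2,0) -> caps B=1 W=0
Move 12: W@(1,1) -> caps B=1 W=0

Answer: ..WB
WWW.
BBWB
.BB.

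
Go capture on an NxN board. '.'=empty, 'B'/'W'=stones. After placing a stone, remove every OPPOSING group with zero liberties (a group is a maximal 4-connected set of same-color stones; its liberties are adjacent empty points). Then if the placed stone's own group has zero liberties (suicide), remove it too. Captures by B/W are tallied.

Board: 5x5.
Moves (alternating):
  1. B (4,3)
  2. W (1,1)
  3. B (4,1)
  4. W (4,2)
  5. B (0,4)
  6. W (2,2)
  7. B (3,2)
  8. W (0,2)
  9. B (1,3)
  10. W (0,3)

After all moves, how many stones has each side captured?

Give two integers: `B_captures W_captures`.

Answer: 1 0

Derivation:
Move 1: B@(4,3) -> caps B=0 W=0
Move 2: W@(1,1) -> caps B=0 W=0
Move 3: B@(4,1) -> caps B=0 W=0
Move 4: W@(4,2) -> caps B=0 W=0
Move 5: B@(0,4) -> caps B=0 W=0
Move 6: W@(2,2) -> caps B=0 W=0
Move 7: B@(3,2) -> caps B=1 W=0
Move 8: W@(0,2) -> caps B=1 W=0
Move 9: B@(1,3) -> caps B=1 W=0
Move 10: W@(0,3) -> caps B=1 W=0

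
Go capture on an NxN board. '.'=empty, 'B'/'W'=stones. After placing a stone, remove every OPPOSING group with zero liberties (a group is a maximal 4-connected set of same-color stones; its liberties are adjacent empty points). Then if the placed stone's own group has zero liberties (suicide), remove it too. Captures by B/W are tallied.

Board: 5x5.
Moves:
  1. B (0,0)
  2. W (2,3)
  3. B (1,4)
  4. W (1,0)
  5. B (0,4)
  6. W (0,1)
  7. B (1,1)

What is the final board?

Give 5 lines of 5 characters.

Answer: .W..B
WB..B
...W.
.....
.....

Derivation:
Move 1: B@(0,0) -> caps B=0 W=0
Move 2: W@(2,3) -> caps B=0 W=0
Move 3: B@(1,4) -> caps B=0 W=0
Move 4: W@(1,0) -> caps B=0 W=0
Move 5: B@(0,4) -> caps B=0 W=0
Move 6: W@(0,1) -> caps B=0 W=1
Move 7: B@(1,1) -> caps B=0 W=1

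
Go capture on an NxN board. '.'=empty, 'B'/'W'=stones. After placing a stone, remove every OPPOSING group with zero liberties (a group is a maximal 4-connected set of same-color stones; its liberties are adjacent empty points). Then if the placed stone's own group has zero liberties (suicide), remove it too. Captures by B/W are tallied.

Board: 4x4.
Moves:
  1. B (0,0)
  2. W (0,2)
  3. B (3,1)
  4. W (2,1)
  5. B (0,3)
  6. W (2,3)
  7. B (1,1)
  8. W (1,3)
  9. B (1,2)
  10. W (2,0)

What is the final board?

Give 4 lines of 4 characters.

Answer: B.W.
.BBW
WW.W
.B..

Derivation:
Move 1: B@(0,0) -> caps B=0 W=0
Move 2: W@(0,2) -> caps B=0 W=0
Move 3: B@(3,1) -> caps B=0 W=0
Move 4: W@(2,1) -> caps B=0 W=0
Move 5: B@(0,3) -> caps B=0 W=0
Move 6: W@(2,3) -> caps B=0 W=0
Move 7: B@(1,1) -> caps B=0 W=0
Move 8: W@(1,3) -> caps B=0 W=1
Move 9: B@(1,2) -> caps B=0 W=1
Move 10: W@(2,0) -> caps B=0 W=1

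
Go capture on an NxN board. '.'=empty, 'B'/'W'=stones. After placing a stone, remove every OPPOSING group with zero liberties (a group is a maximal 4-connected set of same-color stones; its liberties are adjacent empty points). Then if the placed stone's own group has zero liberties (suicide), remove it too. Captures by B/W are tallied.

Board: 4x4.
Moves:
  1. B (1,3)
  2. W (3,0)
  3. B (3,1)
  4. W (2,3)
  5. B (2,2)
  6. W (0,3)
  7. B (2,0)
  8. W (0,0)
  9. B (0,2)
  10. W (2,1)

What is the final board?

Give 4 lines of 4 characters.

Move 1: B@(1,3) -> caps B=0 W=0
Move 2: W@(3,0) -> caps B=0 W=0
Move 3: B@(3,1) -> caps B=0 W=0
Move 4: W@(2,3) -> caps B=0 W=0
Move 5: B@(2,2) -> caps B=0 W=0
Move 6: W@(0,3) -> caps B=0 W=0
Move 7: B@(2,0) -> caps B=1 W=0
Move 8: W@(0,0) -> caps B=1 W=0
Move 9: B@(0,2) -> caps B=2 W=0
Move 10: W@(2,1) -> caps B=2 W=0

Answer: W.B.
...B
BWBW
.B..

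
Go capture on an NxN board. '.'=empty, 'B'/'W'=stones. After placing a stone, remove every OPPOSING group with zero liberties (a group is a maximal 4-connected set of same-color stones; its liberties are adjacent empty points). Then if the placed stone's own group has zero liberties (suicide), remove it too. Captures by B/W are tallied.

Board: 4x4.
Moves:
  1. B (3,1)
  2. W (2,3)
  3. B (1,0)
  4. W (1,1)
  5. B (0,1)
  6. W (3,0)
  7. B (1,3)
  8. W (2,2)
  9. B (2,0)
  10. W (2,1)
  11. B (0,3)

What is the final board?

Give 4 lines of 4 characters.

Move 1: B@(3,1) -> caps B=0 W=0
Move 2: W@(2,3) -> caps B=0 W=0
Move 3: B@(1,0) -> caps B=0 W=0
Move 4: W@(1,1) -> caps B=0 W=0
Move 5: B@(0,1) -> caps B=0 W=0
Move 6: W@(3,0) -> caps B=0 W=0
Move 7: B@(1,3) -> caps B=0 W=0
Move 8: W@(2,2) -> caps B=0 W=0
Move 9: B@(2,0) -> caps B=1 W=0
Move 10: W@(2,1) -> caps B=1 W=0
Move 11: B@(0,3) -> caps B=1 W=0

Answer: .B.B
BW.B
BWWW
.B..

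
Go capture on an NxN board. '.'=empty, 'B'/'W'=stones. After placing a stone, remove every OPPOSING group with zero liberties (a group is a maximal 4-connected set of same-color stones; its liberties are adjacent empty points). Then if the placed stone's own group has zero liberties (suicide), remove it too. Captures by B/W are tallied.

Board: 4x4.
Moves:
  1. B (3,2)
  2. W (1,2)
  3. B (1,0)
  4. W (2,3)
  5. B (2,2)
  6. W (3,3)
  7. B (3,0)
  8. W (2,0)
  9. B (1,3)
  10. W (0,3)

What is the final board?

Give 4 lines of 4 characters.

Answer: ...W
B.WB
W.B.
B.B.

Derivation:
Move 1: B@(3,2) -> caps B=0 W=0
Move 2: W@(1,2) -> caps B=0 W=0
Move 3: B@(1,0) -> caps B=0 W=0
Move 4: W@(2,3) -> caps B=0 W=0
Move 5: B@(2,2) -> caps B=0 W=0
Move 6: W@(3,3) -> caps B=0 W=0
Move 7: B@(3,0) -> caps B=0 W=0
Move 8: W@(2,0) -> caps B=0 W=0
Move 9: B@(1,3) -> caps B=2 W=0
Move 10: W@(0,3) -> caps B=2 W=0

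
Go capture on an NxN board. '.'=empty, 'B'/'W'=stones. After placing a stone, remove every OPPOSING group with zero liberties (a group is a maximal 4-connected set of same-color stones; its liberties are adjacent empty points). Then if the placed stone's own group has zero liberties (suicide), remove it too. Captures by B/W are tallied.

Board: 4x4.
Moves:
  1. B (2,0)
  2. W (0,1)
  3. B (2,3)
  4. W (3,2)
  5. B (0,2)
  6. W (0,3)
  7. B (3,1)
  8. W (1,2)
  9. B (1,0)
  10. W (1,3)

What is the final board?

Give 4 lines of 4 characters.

Move 1: B@(2,0) -> caps B=0 W=0
Move 2: W@(0,1) -> caps B=0 W=0
Move 3: B@(2,3) -> caps B=0 W=0
Move 4: W@(3,2) -> caps B=0 W=0
Move 5: B@(0,2) -> caps B=0 W=0
Move 6: W@(0,3) -> caps B=0 W=0
Move 7: B@(3,1) -> caps B=0 W=0
Move 8: W@(1,2) -> caps B=0 W=1
Move 9: B@(1,0) -> caps B=0 W=1
Move 10: W@(1,3) -> caps B=0 W=1

Answer: .W.W
B.WW
B..B
.BW.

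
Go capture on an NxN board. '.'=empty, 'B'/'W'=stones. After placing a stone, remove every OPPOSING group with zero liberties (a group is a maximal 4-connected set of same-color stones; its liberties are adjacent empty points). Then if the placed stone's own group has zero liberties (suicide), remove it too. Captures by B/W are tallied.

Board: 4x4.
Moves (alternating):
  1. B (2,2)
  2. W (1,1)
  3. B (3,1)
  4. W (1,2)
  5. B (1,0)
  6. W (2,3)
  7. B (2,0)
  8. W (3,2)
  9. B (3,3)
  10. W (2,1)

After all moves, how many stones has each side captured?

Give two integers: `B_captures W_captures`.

Answer: 1 0

Derivation:
Move 1: B@(2,2) -> caps B=0 W=0
Move 2: W@(1,1) -> caps B=0 W=0
Move 3: B@(3,1) -> caps B=0 W=0
Move 4: W@(1,2) -> caps B=0 W=0
Move 5: B@(1,0) -> caps B=0 W=0
Move 6: W@(2,3) -> caps B=0 W=0
Move 7: B@(2,0) -> caps B=0 W=0
Move 8: W@(3,2) -> caps B=0 W=0
Move 9: B@(3,3) -> caps B=1 W=0
Move 10: W@(2,1) -> caps B=1 W=0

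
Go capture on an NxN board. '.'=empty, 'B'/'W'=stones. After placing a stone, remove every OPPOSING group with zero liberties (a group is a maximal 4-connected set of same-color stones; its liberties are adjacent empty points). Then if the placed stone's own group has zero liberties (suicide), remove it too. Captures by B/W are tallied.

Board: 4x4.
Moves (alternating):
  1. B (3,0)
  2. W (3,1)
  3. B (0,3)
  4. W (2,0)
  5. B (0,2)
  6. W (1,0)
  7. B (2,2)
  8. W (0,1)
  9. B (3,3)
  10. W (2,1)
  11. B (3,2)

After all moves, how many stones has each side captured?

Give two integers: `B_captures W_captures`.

Answer: 0 1

Derivation:
Move 1: B@(3,0) -> caps B=0 W=0
Move 2: W@(3,1) -> caps B=0 W=0
Move 3: B@(0,3) -> caps B=0 W=0
Move 4: W@(2,0) -> caps B=0 W=1
Move 5: B@(0,2) -> caps B=0 W=1
Move 6: W@(1,0) -> caps B=0 W=1
Move 7: B@(2,2) -> caps B=0 W=1
Move 8: W@(0,1) -> caps B=0 W=1
Move 9: B@(3,3) -> caps B=0 W=1
Move 10: W@(2,1) -> caps B=0 W=1
Move 11: B@(3,2) -> caps B=0 W=1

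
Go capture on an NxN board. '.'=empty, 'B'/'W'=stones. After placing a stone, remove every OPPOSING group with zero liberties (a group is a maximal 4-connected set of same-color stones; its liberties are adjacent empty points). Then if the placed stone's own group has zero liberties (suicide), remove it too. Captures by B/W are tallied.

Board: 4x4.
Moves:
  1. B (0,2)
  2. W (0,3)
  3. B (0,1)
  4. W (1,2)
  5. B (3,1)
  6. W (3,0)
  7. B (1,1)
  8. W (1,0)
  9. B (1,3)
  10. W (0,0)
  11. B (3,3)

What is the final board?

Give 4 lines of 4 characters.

Move 1: B@(0,2) -> caps B=0 W=0
Move 2: W@(0,3) -> caps B=0 W=0
Move 3: B@(0,1) -> caps B=0 W=0
Move 4: W@(1,2) -> caps B=0 W=0
Move 5: B@(3,1) -> caps B=0 W=0
Move 6: W@(3,0) -> caps B=0 W=0
Move 7: B@(1,1) -> caps B=0 W=0
Move 8: W@(1,0) -> caps B=0 W=0
Move 9: B@(1,3) -> caps B=1 W=0
Move 10: W@(0,0) -> caps B=1 W=0
Move 11: B@(3,3) -> caps B=1 W=0

Answer: WBB.
WBWB
....
WB.B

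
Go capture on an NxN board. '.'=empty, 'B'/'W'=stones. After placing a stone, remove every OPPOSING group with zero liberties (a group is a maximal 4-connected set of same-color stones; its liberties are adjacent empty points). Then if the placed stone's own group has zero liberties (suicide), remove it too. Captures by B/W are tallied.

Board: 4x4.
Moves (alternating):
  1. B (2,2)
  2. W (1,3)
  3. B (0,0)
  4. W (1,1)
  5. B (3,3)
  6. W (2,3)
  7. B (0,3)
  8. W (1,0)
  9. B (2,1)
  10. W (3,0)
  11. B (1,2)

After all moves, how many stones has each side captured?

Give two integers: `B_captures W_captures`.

Move 1: B@(2,2) -> caps B=0 W=0
Move 2: W@(1,3) -> caps B=0 W=0
Move 3: B@(0,0) -> caps B=0 W=0
Move 4: W@(1,1) -> caps B=0 W=0
Move 5: B@(3,3) -> caps B=0 W=0
Move 6: W@(2,3) -> caps B=0 W=0
Move 7: B@(0,3) -> caps B=0 W=0
Move 8: W@(1,0) -> caps B=0 W=0
Move 9: B@(2,1) -> caps B=0 W=0
Move 10: W@(3,0) -> caps B=0 W=0
Move 11: B@(1,2) -> caps B=2 W=0

Answer: 2 0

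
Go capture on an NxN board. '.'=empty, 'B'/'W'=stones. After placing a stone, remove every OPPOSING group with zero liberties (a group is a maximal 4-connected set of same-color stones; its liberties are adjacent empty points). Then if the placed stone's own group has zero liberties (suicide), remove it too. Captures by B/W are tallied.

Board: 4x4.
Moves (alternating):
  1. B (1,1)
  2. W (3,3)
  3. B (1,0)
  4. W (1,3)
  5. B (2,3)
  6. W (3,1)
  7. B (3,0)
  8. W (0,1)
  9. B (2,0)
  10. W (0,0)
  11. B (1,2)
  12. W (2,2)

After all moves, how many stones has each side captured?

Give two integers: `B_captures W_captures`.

Answer: 0 1

Derivation:
Move 1: B@(1,1) -> caps B=0 W=0
Move 2: W@(3,3) -> caps B=0 W=0
Move 3: B@(1,0) -> caps B=0 W=0
Move 4: W@(1,3) -> caps B=0 W=0
Move 5: B@(2,3) -> caps B=0 W=0
Move 6: W@(3,1) -> caps B=0 W=0
Move 7: B@(3,0) -> caps B=0 W=0
Move 8: W@(0,1) -> caps B=0 W=0
Move 9: B@(2,0) -> caps B=0 W=0
Move 10: W@(0,0) -> caps B=0 W=0
Move 11: B@(1,2) -> caps B=0 W=0
Move 12: W@(2,2) -> caps B=0 W=1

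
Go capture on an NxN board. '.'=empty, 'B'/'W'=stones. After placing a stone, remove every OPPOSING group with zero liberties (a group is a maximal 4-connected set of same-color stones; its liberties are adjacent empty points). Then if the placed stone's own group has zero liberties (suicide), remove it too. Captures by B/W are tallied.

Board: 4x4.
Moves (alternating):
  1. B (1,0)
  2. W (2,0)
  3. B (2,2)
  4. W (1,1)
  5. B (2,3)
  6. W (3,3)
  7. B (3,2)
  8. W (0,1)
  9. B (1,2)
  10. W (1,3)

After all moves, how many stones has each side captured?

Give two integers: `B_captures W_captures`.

Answer: 1 0

Derivation:
Move 1: B@(1,0) -> caps B=0 W=0
Move 2: W@(2,0) -> caps B=0 W=0
Move 3: B@(2,2) -> caps B=0 W=0
Move 4: W@(1,1) -> caps B=0 W=0
Move 5: B@(2,3) -> caps B=0 W=0
Move 6: W@(3,3) -> caps B=0 W=0
Move 7: B@(3,2) -> caps B=1 W=0
Move 8: W@(0,1) -> caps B=1 W=0
Move 9: B@(1,2) -> caps B=1 W=0
Move 10: W@(1,3) -> caps B=1 W=0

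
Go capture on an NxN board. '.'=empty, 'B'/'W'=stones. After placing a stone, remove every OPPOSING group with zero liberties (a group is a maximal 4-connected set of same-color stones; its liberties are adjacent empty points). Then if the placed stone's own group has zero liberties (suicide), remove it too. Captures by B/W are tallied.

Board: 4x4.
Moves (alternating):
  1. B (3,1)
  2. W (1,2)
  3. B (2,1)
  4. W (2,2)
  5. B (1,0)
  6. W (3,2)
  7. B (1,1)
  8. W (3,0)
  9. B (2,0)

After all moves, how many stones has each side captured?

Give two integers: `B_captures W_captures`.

Move 1: B@(3,1) -> caps B=0 W=0
Move 2: W@(1,2) -> caps B=0 W=0
Move 3: B@(2,1) -> caps B=0 W=0
Move 4: W@(2,2) -> caps B=0 W=0
Move 5: B@(1,0) -> caps B=0 W=0
Move 6: W@(3,2) -> caps B=0 W=0
Move 7: B@(1,1) -> caps B=0 W=0
Move 8: W@(3,0) -> caps B=0 W=0
Move 9: B@(2,0) -> caps B=1 W=0

Answer: 1 0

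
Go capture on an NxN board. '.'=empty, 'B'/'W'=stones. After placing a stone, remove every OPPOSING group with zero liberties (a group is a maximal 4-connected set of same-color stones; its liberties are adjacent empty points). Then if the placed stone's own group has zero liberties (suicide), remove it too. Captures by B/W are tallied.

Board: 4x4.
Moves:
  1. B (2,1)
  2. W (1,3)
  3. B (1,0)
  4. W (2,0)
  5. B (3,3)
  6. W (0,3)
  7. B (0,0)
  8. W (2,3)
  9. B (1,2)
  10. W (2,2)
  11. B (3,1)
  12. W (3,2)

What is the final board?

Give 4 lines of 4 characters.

Answer: B..W
B.BW
WBWW
.BW.

Derivation:
Move 1: B@(2,1) -> caps B=0 W=0
Move 2: W@(1,3) -> caps B=0 W=0
Move 3: B@(1,0) -> caps B=0 W=0
Move 4: W@(2,0) -> caps B=0 W=0
Move 5: B@(3,3) -> caps B=0 W=0
Move 6: W@(0,3) -> caps B=0 W=0
Move 7: B@(0,0) -> caps B=0 W=0
Move 8: W@(2,3) -> caps B=0 W=0
Move 9: B@(1,2) -> caps B=0 W=0
Move 10: W@(2,2) -> caps B=0 W=0
Move 11: B@(3,1) -> caps B=0 W=0
Move 12: W@(3,2) -> caps B=0 W=1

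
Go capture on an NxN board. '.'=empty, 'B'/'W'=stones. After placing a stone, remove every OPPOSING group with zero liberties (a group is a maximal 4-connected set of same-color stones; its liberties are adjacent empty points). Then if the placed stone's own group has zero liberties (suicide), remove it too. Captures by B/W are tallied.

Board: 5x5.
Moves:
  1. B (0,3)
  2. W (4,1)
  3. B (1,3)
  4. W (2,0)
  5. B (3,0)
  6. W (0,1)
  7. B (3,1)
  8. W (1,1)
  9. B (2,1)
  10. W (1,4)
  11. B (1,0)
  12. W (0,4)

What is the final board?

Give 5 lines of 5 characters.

Answer: .W.BW
BW.BW
.B...
BB...
.W...

Derivation:
Move 1: B@(0,3) -> caps B=0 W=0
Move 2: W@(4,1) -> caps B=0 W=0
Move 3: B@(1,3) -> caps B=0 W=0
Move 4: W@(2,0) -> caps B=0 W=0
Move 5: B@(3,0) -> caps B=0 W=0
Move 6: W@(0,1) -> caps B=0 W=0
Move 7: B@(3,1) -> caps B=0 W=0
Move 8: W@(1,1) -> caps B=0 W=0
Move 9: B@(2,1) -> caps B=0 W=0
Move 10: W@(1,4) -> caps B=0 W=0
Move 11: B@(1,0) -> caps B=1 W=0
Move 12: W@(0,4) -> caps B=1 W=0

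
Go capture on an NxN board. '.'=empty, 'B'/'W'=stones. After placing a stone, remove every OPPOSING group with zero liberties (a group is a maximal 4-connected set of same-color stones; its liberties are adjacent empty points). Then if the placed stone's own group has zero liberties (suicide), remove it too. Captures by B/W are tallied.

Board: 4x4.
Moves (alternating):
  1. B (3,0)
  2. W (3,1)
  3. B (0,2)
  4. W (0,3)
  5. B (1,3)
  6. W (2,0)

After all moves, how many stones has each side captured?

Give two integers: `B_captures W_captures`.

Answer: 1 1

Derivation:
Move 1: B@(3,0) -> caps B=0 W=0
Move 2: W@(3,1) -> caps B=0 W=0
Move 3: B@(0,2) -> caps B=0 W=0
Move 4: W@(0,3) -> caps B=0 W=0
Move 5: B@(1,3) -> caps B=1 W=0
Move 6: W@(2,0) -> caps B=1 W=1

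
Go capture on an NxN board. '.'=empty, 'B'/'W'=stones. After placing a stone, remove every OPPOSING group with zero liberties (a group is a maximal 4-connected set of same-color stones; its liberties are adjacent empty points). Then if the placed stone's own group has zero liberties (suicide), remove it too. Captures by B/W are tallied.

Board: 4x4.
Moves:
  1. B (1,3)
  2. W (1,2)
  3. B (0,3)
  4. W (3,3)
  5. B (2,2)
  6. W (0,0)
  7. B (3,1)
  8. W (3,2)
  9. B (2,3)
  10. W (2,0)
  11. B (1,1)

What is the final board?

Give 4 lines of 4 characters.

Answer: W..B
.BWB
W.BB
.B..

Derivation:
Move 1: B@(1,3) -> caps B=0 W=0
Move 2: W@(1,2) -> caps B=0 W=0
Move 3: B@(0,3) -> caps B=0 W=0
Move 4: W@(3,3) -> caps B=0 W=0
Move 5: B@(2,2) -> caps B=0 W=0
Move 6: W@(0,0) -> caps B=0 W=0
Move 7: B@(3,1) -> caps B=0 W=0
Move 8: W@(3,2) -> caps B=0 W=0
Move 9: B@(2,3) -> caps B=2 W=0
Move 10: W@(2,0) -> caps B=2 W=0
Move 11: B@(1,1) -> caps B=2 W=0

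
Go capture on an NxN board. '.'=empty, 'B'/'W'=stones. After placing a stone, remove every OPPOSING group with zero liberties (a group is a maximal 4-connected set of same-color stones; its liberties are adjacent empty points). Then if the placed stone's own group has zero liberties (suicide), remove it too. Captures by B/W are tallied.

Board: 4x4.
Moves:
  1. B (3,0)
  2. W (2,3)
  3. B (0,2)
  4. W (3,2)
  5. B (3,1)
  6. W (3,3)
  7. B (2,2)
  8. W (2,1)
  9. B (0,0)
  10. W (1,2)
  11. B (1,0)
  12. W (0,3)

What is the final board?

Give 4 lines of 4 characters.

Answer: B.BW
B.W.
.W.W
BBWW

Derivation:
Move 1: B@(3,0) -> caps B=0 W=0
Move 2: W@(2,3) -> caps B=0 W=0
Move 3: B@(0,2) -> caps B=0 W=0
Move 4: W@(3,2) -> caps B=0 W=0
Move 5: B@(3,1) -> caps B=0 W=0
Move 6: W@(3,3) -> caps B=0 W=0
Move 7: B@(2,2) -> caps B=0 W=0
Move 8: W@(2,1) -> caps B=0 W=0
Move 9: B@(0,0) -> caps B=0 W=0
Move 10: W@(1,2) -> caps B=0 W=1
Move 11: B@(1,0) -> caps B=0 W=1
Move 12: W@(0,3) -> caps B=0 W=1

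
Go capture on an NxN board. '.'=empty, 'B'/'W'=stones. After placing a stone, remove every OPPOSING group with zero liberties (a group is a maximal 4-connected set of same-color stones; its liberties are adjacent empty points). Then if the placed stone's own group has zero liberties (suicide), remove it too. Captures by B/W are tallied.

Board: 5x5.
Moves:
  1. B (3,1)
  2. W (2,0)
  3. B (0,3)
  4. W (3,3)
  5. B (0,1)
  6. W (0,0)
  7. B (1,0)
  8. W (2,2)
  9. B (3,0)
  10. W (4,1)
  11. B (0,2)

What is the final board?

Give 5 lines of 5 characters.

Move 1: B@(3,1) -> caps B=0 W=0
Move 2: W@(2,0) -> caps B=0 W=0
Move 3: B@(0,3) -> caps B=0 W=0
Move 4: W@(3,3) -> caps B=0 W=0
Move 5: B@(0,1) -> caps B=0 W=0
Move 6: W@(0,0) -> caps B=0 W=0
Move 7: B@(1,0) -> caps B=1 W=0
Move 8: W@(2,2) -> caps B=1 W=0
Move 9: B@(3,0) -> caps B=1 W=0
Move 10: W@(4,1) -> caps B=1 W=0
Move 11: B@(0,2) -> caps B=1 W=0

Answer: .BBB.
B....
W.W..
BB.W.
.W...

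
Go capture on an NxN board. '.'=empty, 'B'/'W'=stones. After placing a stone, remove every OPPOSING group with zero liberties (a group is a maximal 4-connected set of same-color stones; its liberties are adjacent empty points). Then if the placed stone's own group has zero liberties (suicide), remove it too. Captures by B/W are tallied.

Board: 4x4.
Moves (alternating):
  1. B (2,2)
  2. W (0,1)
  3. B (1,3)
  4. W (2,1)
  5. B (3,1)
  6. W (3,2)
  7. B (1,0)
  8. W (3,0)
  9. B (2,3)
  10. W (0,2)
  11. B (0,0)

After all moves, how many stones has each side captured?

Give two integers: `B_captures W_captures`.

Answer: 0 1

Derivation:
Move 1: B@(2,2) -> caps B=0 W=0
Move 2: W@(0,1) -> caps B=0 W=0
Move 3: B@(1,3) -> caps B=0 W=0
Move 4: W@(2,1) -> caps B=0 W=0
Move 5: B@(3,1) -> caps B=0 W=0
Move 6: W@(3,2) -> caps B=0 W=0
Move 7: B@(1,0) -> caps B=0 W=0
Move 8: W@(3,0) -> caps B=0 W=1
Move 9: B@(2,3) -> caps B=0 W=1
Move 10: W@(0,2) -> caps B=0 W=1
Move 11: B@(0,0) -> caps B=0 W=1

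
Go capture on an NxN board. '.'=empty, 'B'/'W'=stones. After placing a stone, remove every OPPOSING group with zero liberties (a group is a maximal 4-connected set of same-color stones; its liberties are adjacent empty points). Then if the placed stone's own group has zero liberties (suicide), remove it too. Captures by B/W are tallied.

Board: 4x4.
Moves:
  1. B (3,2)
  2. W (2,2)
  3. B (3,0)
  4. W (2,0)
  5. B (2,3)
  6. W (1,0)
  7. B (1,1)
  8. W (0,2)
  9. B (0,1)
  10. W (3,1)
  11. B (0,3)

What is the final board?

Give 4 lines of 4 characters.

Answer: .BWB
WB..
W.WB
.WB.

Derivation:
Move 1: B@(3,2) -> caps B=0 W=0
Move 2: W@(2,2) -> caps B=0 W=0
Move 3: B@(3,0) -> caps B=0 W=0
Move 4: W@(2,0) -> caps B=0 W=0
Move 5: B@(2,3) -> caps B=0 W=0
Move 6: W@(1,0) -> caps B=0 W=0
Move 7: B@(1,1) -> caps B=0 W=0
Move 8: W@(0,2) -> caps B=0 W=0
Move 9: B@(0,1) -> caps B=0 W=0
Move 10: W@(3,1) -> caps B=0 W=1
Move 11: B@(0,3) -> caps B=0 W=1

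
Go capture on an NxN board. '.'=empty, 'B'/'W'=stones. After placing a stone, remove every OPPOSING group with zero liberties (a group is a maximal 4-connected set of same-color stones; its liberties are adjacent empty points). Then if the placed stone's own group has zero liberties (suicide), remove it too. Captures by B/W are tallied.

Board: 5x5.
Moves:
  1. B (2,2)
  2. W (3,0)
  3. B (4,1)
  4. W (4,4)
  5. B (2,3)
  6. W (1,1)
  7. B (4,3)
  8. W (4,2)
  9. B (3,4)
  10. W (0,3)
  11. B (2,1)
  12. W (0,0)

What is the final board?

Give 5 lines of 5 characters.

Move 1: B@(2,2) -> caps B=0 W=0
Move 2: W@(3,0) -> caps B=0 W=0
Move 3: B@(4,1) -> caps B=0 W=0
Move 4: W@(4,4) -> caps B=0 W=0
Move 5: B@(2,3) -> caps B=0 W=0
Move 6: W@(1,1) -> caps B=0 W=0
Move 7: B@(4,3) -> caps B=0 W=0
Move 8: W@(4,2) -> caps B=0 W=0
Move 9: B@(3,4) -> caps B=1 W=0
Move 10: W@(0,3) -> caps B=1 W=0
Move 11: B@(2,1) -> caps B=1 W=0
Move 12: W@(0,0) -> caps B=1 W=0

Answer: W..W.
.W...
.BBB.
W...B
.BWB.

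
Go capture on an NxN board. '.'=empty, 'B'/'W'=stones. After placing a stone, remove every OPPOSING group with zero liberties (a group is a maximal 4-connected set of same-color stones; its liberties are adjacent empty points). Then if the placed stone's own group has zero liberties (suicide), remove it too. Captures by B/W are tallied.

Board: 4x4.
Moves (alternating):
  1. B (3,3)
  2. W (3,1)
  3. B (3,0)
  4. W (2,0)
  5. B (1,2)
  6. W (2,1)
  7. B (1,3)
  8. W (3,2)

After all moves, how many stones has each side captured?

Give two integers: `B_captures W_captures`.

Move 1: B@(3,3) -> caps B=0 W=0
Move 2: W@(3,1) -> caps B=0 W=0
Move 3: B@(3,0) -> caps B=0 W=0
Move 4: W@(2,0) -> caps B=0 W=1
Move 5: B@(1,2) -> caps B=0 W=1
Move 6: W@(2,1) -> caps B=0 W=1
Move 7: B@(1,3) -> caps B=0 W=1
Move 8: W@(3,2) -> caps B=0 W=1

Answer: 0 1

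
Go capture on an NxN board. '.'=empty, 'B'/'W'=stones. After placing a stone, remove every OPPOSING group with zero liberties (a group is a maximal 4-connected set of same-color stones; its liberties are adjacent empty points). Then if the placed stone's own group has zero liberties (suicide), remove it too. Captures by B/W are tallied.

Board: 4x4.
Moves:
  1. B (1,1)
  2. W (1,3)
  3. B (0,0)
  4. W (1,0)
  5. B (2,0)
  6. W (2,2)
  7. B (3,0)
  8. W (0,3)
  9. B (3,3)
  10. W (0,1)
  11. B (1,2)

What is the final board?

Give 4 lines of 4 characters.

Move 1: B@(1,1) -> caps B=0 W=0
Move 2: W@(1,3) -> caps B=0 W=0
Move 3: B@(0,0) -> caps B=0 W=0
Move 4: W@(1,0) -> caps B=0 W=0
Move 5: B@(2,0) -> caps B=1 W=0
Move 6: W@(2,2) -> caps B=1 W=0
Move 7: B@(3,0) -> caps B=1 W=0
Move 8: W@(0,3) -> caps B=1 W=0
Move 9: B@(3,3) -> caps B=1 W=0
Move 10: W@(0,1) -> caps B=1 W=0
Move 11: B@(1,2) -> caps B=1 W=0

Answer: BW.W
.BBW
B.W.
B..B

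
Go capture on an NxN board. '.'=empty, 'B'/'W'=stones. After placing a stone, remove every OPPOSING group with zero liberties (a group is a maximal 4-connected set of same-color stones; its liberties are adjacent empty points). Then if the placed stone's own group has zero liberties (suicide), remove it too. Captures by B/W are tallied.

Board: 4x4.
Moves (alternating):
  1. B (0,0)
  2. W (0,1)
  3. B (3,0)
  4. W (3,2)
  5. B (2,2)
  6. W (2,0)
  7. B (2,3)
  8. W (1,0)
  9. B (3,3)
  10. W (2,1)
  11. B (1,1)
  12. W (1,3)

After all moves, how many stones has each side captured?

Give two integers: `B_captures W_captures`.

Move 1: B@(0,0) -> caps B=0 W=0
Move 2: W@(0,1) -> caps B=0 W=0
Move 3: B@(3,0) -> caps B=0 W=0
Move 4: W@(3,2) -> caps B=0 W=0
Move 5: B@(2,2) -> caps B=0 W=0
Move 6: W@(2,0) -> caps B=0 W=0
Move 7: B@(2,3) -> caps B=0 W=0
Move 8: W@(1,0) -> caps B=0 W=1
Move 9: B@(3,3) -> caps B=0 W=1
Move 10: W@(2,1) -> caps B=0 W=1
Move 11: B@(1,1) -> caps B=0 W=1
Move 12: W@(1,3) -> caps B=0 W=1

Answer: 0 1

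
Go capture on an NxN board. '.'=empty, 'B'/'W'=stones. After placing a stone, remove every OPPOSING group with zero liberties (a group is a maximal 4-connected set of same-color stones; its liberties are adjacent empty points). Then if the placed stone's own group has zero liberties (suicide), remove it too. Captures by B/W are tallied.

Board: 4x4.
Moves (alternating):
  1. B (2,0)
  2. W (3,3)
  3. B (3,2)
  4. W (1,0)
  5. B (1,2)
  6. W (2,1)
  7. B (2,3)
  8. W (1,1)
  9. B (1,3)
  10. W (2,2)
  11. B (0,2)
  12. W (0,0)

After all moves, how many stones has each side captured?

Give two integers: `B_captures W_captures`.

Move 1: B@(2,0) -> caps B=0 W=0
Move 2: W@(3,3) -> caps B=0 W=0
Move 3: B@(3,2) -> caps B=0 W=0
Move 4: W@(1,0) -> caps B=0 W=0
Move 5: B@(1,2) -> caps B=0 W=0
Move 6: W@(2,1) -> caps B=0 W=0
Move 7: B@(2,3) -> caps B=1 W=0
Move 8: W@(1,1) -> caps B=1 W=0
Move 9: B@(1,3) -> caps B=1 W=0
Move 10: W@(2,2) -> caps B=1 W=0
Move 11: B@(0,2) -> caps B=1 W=0
Move 12: W@(0,0) -> caps B=1 W=0

Answer: 1 0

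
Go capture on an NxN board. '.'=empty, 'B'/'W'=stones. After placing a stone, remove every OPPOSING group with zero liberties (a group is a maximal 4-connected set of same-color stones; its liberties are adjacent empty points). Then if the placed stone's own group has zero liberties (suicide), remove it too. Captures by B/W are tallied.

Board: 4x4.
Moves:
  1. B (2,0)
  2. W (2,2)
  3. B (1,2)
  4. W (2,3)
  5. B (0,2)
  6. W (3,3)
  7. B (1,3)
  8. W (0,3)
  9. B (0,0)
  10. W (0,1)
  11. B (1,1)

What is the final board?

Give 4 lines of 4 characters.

Move 1: B@(2,0) -> caps B=0 W=0
Move 2: W@(2,2) -> caps B=0 W=0
Move 3: B@(1,2) -> caps B=0 W=0
Move 4: W@(2,3) -> caps B=0 W=0
Move 5: B@(0,2) -> caps B=0 W=0
Move 6: W@(3,3) -> caps B=0 W=0
Move 7: B@(1,3) -> caps B=0 W=0
Move 8: W@(0,3) -> caps B=0 W=0
Move 9: B@(0,0) -> caps B=0 W=0
Move 10: W@(0,1) -> caps B=0 W=0
Move 11: B@(1,1) -> caps B=1 W=0

Answer: B.B.
.BBB
B.WW
...W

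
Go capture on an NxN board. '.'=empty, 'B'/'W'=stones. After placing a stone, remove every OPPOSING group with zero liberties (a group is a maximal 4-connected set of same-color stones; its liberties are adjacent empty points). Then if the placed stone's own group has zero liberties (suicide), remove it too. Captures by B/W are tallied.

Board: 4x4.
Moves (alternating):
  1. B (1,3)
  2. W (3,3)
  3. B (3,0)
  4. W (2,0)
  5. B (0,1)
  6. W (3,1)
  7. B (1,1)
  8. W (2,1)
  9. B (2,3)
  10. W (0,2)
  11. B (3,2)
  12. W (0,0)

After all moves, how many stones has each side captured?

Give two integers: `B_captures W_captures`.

Move 1: B@(1,3) -> caps B=0 W=0
Move 2: W@(3,3) -> caps B=0 W=0
Move 3: B@(3,0) -> caps B=0 W=0
Move 4: W@(2,0) -> caps B=0 W=0
Move 5: B@(0,1) -> caps B=0 W=0
Move 6: W@(3,1) -> caps B=0 W=1
Move 7: B@(1,1) -> caps B=0 W=1
Move 8: W@(2,1) -> caps B=0 W=1
Move 9: B@(2,3) -> caps B=0 W=1
Move 10: W@(0,2) -> caps B=0 W=1
Move 11: B@(3,2) -> caps B=1 W=1
Move 12: W@(0,0) -> caps B=1 W=1

Answer: 1 1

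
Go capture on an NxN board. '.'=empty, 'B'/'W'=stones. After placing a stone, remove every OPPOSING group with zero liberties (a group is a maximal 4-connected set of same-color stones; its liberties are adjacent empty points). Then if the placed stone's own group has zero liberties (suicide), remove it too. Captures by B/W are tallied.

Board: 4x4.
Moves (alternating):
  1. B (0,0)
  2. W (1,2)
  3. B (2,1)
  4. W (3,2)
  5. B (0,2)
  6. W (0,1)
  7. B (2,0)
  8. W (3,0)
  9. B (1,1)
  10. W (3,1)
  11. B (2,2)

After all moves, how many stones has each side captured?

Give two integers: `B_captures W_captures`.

Move 1: B@(0,0) -> caps B=0 W=0
Move 2: W@(1,2) -> caps B=0 W=0
Move 3: B@(2,1) -> caps B=0 W=0
Move 4: W@(3,2) -> caps B=0 W=0
Move 5: B@(0,2) -> caps B=0 W=0
Move 6: W@(0,1) -> caps B=0 W=0
Move 7: B@(2,0) -> caps B=0 W=0
Move 8: W@(3,0) -> caps B=0 W=0
Move 9: B@(1,1) -> caps B=1 W=0
Move 10: W@(3,1) -> caps B=1 W=0
Move 11: B@(2,2) -> caps B=1 W=0

Answer: 1 0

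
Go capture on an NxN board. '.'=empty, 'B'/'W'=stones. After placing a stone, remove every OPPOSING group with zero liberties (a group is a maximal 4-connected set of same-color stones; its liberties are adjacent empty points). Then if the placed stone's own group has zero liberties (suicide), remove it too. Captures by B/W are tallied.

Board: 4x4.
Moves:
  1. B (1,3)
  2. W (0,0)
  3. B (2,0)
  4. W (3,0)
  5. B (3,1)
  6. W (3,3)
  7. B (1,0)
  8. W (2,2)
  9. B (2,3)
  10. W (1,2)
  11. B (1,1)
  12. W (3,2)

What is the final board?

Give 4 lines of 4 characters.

Move 1: B@(1,3) -> caps B=0 W=0
Move 2: W@(0,0) -> caps B=0 W=0
Move 3: B@(2,0) -> caps B=0 W=0
Move 4: W@(3,0) -> caps B=0 W=0
Move 5: B@(3,1) -> caps B=1 W=0
Move 6: W@(3,3) -> caps B=1 W=0
Move 7: B@(1,0) -> caps B=1 W=0
Move 8: W@(2,2) -> caps B=1 W=0
Move 9: B@(2,3) -> caps B=1 W=0
Move 10: W@(1,2) -> caps B=1 W=0
Move 11: B@(1,1) -> caps B=1 W=0
Move 12: W@(3,2) -> caps B=1 W=0

Answer: W...
BBWB
B.WB
.BWW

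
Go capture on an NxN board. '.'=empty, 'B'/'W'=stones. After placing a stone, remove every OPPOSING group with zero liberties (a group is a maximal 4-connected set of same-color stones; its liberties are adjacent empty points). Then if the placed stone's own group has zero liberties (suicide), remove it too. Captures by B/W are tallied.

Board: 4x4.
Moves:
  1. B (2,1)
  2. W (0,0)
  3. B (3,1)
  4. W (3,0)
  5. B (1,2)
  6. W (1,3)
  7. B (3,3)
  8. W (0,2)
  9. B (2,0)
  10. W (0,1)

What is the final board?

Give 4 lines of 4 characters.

Move 1: B@(2,1) -> caps B=0 W=0
Move 2: W@(0,0) -> caps B=0 W=0
Move 3: B@(3,1) -> caps B=0 W=0
Move 4: W@(3,0) -> caps B=0 W=0
Move 5: B@(1,2) -> caps B=0 W=0
Move 6: W@(1,3) -> caps B=0 W=0
Move 7: B@(3,3) -> caps B=0 W=0
Move 8: W@(0,2) -> caps B=0 W=0
Move 9: B@(2,0) -> caps B=1 W=0
Move 10: W@(0,1) -> caps B=1 W=0

Answer: WWW.
..BW
BB..
.B.B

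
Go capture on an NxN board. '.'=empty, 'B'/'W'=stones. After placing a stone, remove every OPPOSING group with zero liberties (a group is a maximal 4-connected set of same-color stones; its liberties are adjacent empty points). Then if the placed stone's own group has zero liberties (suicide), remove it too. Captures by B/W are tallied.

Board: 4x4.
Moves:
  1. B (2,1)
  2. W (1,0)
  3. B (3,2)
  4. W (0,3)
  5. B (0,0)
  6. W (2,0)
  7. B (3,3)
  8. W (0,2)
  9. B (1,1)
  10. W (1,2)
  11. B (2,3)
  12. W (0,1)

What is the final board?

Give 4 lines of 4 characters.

Answer: .WWW
WBW.
WB.B
..BB

Derivation:
Move 1: B@(2,1) -> caps B=0 W=0
Move 2: W@(1,0) -> caps B=0 W=0
Move 3: B@(3,2) -> caps B=0 W=0
Move 4: W@(0,3) -> caps B=0 W=0
Move 5: B@(0,0) -> caps B=0 W=0
Move 6: W@(2,0) -> caps B=0 W=0
Move 7: B@(3,3) -> caps B=0 W=0
Move 8: W@(0,2) -> caps B=0 W=0
Move 9: B@(1,1) -> caps B=0 W=0
Move 10: W@(1,2) -> caps B=0 W=0
Move 11: B@(2,3) -> caps B=0 W=0
Move 12: W@(0,1) -> caps B=0 W=1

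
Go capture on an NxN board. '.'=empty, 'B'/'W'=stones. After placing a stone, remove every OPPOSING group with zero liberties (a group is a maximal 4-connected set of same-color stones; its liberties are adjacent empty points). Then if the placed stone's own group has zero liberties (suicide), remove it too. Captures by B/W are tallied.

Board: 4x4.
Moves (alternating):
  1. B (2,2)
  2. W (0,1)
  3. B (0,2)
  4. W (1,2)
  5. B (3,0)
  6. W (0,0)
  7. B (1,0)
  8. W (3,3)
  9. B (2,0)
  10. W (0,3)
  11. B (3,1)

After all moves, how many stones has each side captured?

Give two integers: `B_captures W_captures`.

Move 1: B@(2,2) -> caps B=0 W=0
Move 2: W@(0,1) -> caps B=0 W=0
Move 3: B@(0,2) -> caps B=0 W=0
Move 4: W@(1,2) -> caps B=0 W=0
Move 5: B@(3,0) -> caps B=0 W=0
Move 6: W@(0,0) -> caps B=0 W=0
Move 7: B@(1,0) -> caps B=0 W=0
Move 8: W@(3,3) -> caps B=0 W=0
Move 9: B@(2,0) -> caps B=0 W=0
Move 10: W@(0,3) -> caps B=0 W=1
Move 11: B@(3,1) -> caps B=0 W=1

Answer: 0 1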